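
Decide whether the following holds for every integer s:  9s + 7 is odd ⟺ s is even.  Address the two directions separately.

Both directions hold.

(⟸) Suppose s is even; write s = 2j. Then 9s + 7 = 9·(2j) + 7 = 2·9j + 7, which is odd.

(⟹) Suppose 9s + 7 is odd. Since 9 is odd, 9s and s have the same parity, so 9s + 7 ≡ s + 7 (mod 2). As 7 is odd, 9s + 7 is odd exactly when s is even. Thus s is even.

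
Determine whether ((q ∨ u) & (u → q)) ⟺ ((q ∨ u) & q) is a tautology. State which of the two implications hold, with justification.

(←) Assume the antecedent. If u is true, the antecedent forces (u = T, q = T), and (q ∨ u) & (u → q) holds there. If u is false, the antecedent forces (u = F, q = T), and (q ∨ u) & (u → q) holds there. Either way (q ∨ u) & (u → q) holds.

(→) Assume the antecedent. If u is true, the antecedent forces (u = T, q = T), and (q ∨ u) & q holds there. If u is false, the antecedent forces (u = F, q = T), and (q ∨ u) & q holds there. Either way (q ∨ u) & q holds.

Both directions hold.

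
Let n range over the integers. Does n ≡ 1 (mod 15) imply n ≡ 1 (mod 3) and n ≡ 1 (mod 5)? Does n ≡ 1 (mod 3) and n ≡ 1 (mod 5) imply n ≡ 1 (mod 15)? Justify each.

Forward direction. Suppose n ≡ 1 (mod 15); write n = 15j + 1. Since 3 ∣ 15, reducing mod 3 gives n ≡ 1 (mod 3); since 5 ∣ 15, reducing mod 5 gives n ≡ 1 (mod 5).

Converse. If n ≡ 1 (mod 3) and n ≡ 1 (mod 5), then by the Chinese remainder theorem n ≡ 1 (mod 15). This is exactly n ≡ 1 (mod 15).

Both directions hold.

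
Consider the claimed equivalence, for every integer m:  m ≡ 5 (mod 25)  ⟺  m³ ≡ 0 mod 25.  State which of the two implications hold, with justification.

Only the forward direction holds.

(⟹) Suppose m ≡ 5 (mod 25). Write m = 25j + 5. Then (25j + 5)³ = 15625j³ + 9375j² + 1875j + 125 = 25(625j³ + 375j² + 75j + 5) + 0, so m³ ≡ 0 (mod 25).

(⟸) This fails: take m = 0. Then 0³ = 0 ≡ 0 (mod 25), yet 0 ≡ 0 (mod 25), not 5.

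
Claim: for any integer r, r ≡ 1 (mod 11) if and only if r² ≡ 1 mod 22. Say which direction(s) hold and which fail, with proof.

Neither implication holds.

(→) This fails: take r = 12. Then 12 ≡ 1 (mod 11), but 12² = 144 ≡ 12 (mod 22), not 1.

(←) This fails: take r = 21. Then 21² = 441 ≡ 1 (mod 22), yet 21 ≡ 10 (mod 11), not 1.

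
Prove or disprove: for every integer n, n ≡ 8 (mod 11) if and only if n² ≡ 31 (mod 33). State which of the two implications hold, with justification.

Both directions fail.

Forward direction. This fails: take n = 30. Then 30 ≡ 8 (mod 11), but 30² = 900 ≡ 9 (mod 33), not 31.

Converse. This fails: take n = 14. Then 14² = 196 ≡ 31 (mod 33), yet 14 ≡ 3 (mod 11), not 8.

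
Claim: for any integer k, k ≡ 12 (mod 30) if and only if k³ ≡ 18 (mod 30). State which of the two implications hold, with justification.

(⟹) Suppose k ≡ 12 (mod 30). Write k = 30j + 12. Then (30j + 12)³ = 27000j³ + 32400j² + 12960j + 1728 = 30(900j³ + 1080j² + 432j + 57) + 18, so k³ ≡ 18 (mod 30).

(⟸) Conversely, suppose k³ ≡ 18 (mod 30). The only residue r in {0, …, 29} with r³ ≡ 18 (mod 30) is r = 12, so k ≡ 12 (mod 30).

Both directions hold.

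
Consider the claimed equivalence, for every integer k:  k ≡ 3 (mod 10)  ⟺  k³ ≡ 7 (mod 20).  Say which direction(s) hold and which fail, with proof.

[⇒] This fails: take k = 13. Then 13 ≡ 3 (mod 10), but 13³ = 2197 ≡ 17 (mod 20), not 7.

[⇐] Conversely, the residues r modulo 20 with r³ ≡ 7 (mod 20) are exactly {3}, and each is ≡ 3 (mod 10).

Only the converse holds.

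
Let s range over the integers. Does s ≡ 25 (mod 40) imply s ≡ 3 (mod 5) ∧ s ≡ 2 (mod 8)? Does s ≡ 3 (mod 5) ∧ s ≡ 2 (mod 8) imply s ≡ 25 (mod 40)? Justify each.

(⇒) fails and (⇐) fails.

[⇒] This fails: s = 25 gives 25 ≡ 25 (mod 40) but 25 ≡ 0 (mod 5), so the conjunction on the right does not hold.

[⇐] This fails: s = 18 satisfies both congruences on the right (18 ≡ 3 mod 5 and 18 ≡ 2 mod 8) yet 18 ≡ 18 (mod 40), not 25.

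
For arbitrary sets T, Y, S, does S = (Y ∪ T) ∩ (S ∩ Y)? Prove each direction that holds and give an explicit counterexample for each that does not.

Only the reverse inclusion holds.

(⊇) Let x ∈ (Y ∪ T) ∩ (S ∩ Y). Then either x ∈ Y ∩ S and x ∉ T; or x ∈ T ∩ Y ∩ S. In each case x ∈ S, so (Y ∪ T) ∩ (S ∩ Y) ⊆ S.

(⊆) This inclusion fails. Take T = ∅, Y = ∅, S = {1}; then 1 ∈ S but 1 ∉ (Y ∪ T) ∩ (S ∩ Y).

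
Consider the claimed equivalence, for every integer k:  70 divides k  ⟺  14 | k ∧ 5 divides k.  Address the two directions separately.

(←) Suppose 14 ∣ k and 5 ∣ k. Any common multiple of 14 and 5 is a multiple of their lcm; here gcd(14, 5) = 1, so lcm(14, 5) = 14·5 = 70, so 70 ∣ k.

(→) If 70 ∣ k, write k = 70q. Since 70 = 5·14, k = 14·(5q), so 14 ∣ k; and since 70 = 14·5, k = 5·(14q), so 5 ∣ k.

The biconditional holds.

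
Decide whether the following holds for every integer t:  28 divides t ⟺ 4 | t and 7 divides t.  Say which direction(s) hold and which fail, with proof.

[⇒] If 28 ∣ t, write t = 28q. Since 28 = 7·4, t = 4·(7q), so 4 ∣ t; and since 28 = 4·7, t = 7·(4q), so 7 ∣ t.

[⇐] Suppose 4 ∣ t and 7 ∣ t. Any common multiple of 4 and 7 is a multiple of their lcm; here gcd(4, 7) = 1, so lcm(4, 7) = 4·7 = 28, so 28 ∣ t.

Both implications hold.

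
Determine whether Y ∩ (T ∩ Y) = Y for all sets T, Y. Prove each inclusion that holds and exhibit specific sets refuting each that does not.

Forward inclusion. Let x ∈ Y ∩ (T ∩ Y). Then x ∈ T ∩ Y, from which x ∈ Y.

Reverse inclusion. This inclusion fails. Take T = ∅, Y = {1}; then 1 ∈ Y but 1 ∉ Y ∩ (T ∩ Y).

The sets are not equal: only the forward inclusion holds.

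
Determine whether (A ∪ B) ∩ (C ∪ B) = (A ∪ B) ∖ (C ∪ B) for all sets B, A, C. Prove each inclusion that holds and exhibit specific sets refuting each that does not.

(⟹) This inclusion fails. Take B = {1}, A = ∅, C = ∅; then 1 ∈ (A ∪ B) ∩ (C ∪ B) but 1 ∉ (A ∪ B) ∖ (C ∪ B).

(⟸) This inclusion fails. Take B = ∅, A = {1}, C = ∅; then 1 ∈ (A ∪ B) ∖ (C ∪ B) but 1 ∉ (A ∪ B) ∩ (C ∪ B).

(⊆) fails and (⊇) fails.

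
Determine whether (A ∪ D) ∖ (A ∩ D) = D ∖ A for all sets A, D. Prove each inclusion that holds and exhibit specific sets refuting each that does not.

(⟸) Let x ∈ D ∖ A. Then x ∈ D and x ∉ A, from which x ∈ (A ∪ D) ∖ (A ∩ D).

(⟹) This inclusion fails. Take A = {1}, D = ∅; then 1 ∈ (A ∪ D) ∖ (A ∩ D) but 1 ∉ D ∖ A.

(⊆) fails; (⊇) holds.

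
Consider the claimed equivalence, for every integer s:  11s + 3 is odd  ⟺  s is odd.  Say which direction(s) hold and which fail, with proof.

(⇒) fails and (⇐) fails.

Forward direction. This fails: s = 0 gives 11s + 3 = 3, which is odd, but 0 is even, not odd.

Converse. This also fails: s = 5 is odd, but 11s + 3 = 58 is even, not odd.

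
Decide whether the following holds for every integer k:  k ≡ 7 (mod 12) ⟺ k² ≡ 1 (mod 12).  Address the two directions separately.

(⇒) Suppose k ≡ 7 (mod 12). Write k = 12j + 7. Then (12j + 7)² = 144j² + 168j + 49 = 12(12j² + 14j + 4) + 1, so k² ≡ 1 (mod 12).

(⇐) This fails: take k = 1. Then 1² = 1 ≡ 1 (mod 12), yet 1 ≡ 1 (mod 12), not 7.

Not equivalent: only (⇒) holds.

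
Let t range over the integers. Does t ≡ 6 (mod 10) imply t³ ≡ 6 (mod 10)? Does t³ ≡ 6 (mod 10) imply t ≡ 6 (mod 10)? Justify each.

(⇒) Suppose t ≡ 6 (mod 10). Write t = 10j + 6. Then (10j + 6)³ = 1000j³ + 1800j² + 1080j + 216 = 10(100j³ + 180j² + 108j + 21) + 6, so t³ ≡ 6 (mod 10).

(⇐) For the converse, argue contrapositively. If t ≢ 6 (mod 10), then t is congruent to one of 0, 1, 2, 3, 4, 5, 7, 8, 9 modulo 10, and these give t³ ≡ 0, 1, 8, 7, 4, 5, 3, 2, 9 respectively — never 6.

Both implications hold.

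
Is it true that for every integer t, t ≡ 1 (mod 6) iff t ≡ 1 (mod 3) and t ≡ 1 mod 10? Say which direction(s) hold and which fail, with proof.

(⟹) This fails: t = 7 gives 7 ≡ 1 (mod 6) but 7 ≡ 7 (mod 10), so the conjunction on the right does not hold.

(⟸) Conversely, if t ≡ 1 (mod 3) and t ≡ 1 (mod 10), then by the Chinese remainder theorem t ≡ 1 (mod 30). Since 1 ≡ 1 (mod 6) and 6 ∣ 30, we get t ≡ 1 (mod 6).

The forward direction fails; the converse holds.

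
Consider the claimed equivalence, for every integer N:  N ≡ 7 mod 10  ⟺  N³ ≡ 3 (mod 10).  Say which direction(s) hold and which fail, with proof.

Both directions hold.

(⇒) Suppose N ≡ 7 mod 10. Write N = 10j + 7. Then (10j + 7)³ = 1000j³ + 2100j² + 1470j + 343 = 10(100j³ + 210j² + 147j + 34) + 3, so N³ ≡ 3 (mod 10).

(⇐) Conversely, suppose N³ ≡ 3 (mod 10). The only residue r in {0, …, 9} with r³ ≡ 3 (mod 10) is r = 7, so N ≡ 7 (mod 10).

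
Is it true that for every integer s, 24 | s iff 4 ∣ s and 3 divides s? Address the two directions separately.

Only the forward implication holds.

(←) This fails: take s = 12. Both 4 ∣ 12 and 3 ∣ 12, yet 12 is not a multiple of 24 (since 12 = 0·24 + 12), so 24 ∤ 12.

(→) If 24 ∣ s, write s = 24q. Since 24 = 6·4, s = 4·(6q), so 4 ∣ s; and since 24 = 8·3, s = 3·(8q), so 3 ∣ s.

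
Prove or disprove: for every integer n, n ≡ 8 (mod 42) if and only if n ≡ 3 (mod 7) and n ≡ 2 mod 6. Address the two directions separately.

(⇒) fails and (⇐) fails.

Forward direction. This fails: n = 8 gives 8 ≡ 8 (mod 42) but 8 ≡ 1 (mod 7), so the conjunction on the right does not hold.

Converse. This fails: n = 38 satisfies both congruences on the right (38 ≡ 3 mod 7 and 38 ≡ 2 mod 6) yet 38 ≡ 38 (mod 42), not 8.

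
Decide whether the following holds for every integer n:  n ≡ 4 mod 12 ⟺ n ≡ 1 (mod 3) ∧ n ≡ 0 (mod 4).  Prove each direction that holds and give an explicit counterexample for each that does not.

(⇒) Suppose n ≡ 4 (mod 12); write n = 12j + 4. Since 3 ∣ 12, reducing mod 3 gives n ≡ 4 ≡ 1 (mod 3); since 4 ∣ 12, reducing mod 4 gives n ≡ 4 ≡ 0 (mod 4).

(⇐) Conversely, if n ≡ 1 (mod 3) and n ≡ 0 (mod 4), then by the Chinese remainder theorem n ≡ 4 (mod 12). This is exactly n ≡ 4 (mod 12).

Equivalent; both directions hold.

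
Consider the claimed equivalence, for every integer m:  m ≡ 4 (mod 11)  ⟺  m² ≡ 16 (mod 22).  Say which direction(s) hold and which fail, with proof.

(⇒) This fails: take m = 15. Then 15 ≡ 4 (mod 11), but 15² = 225 ≡ 5 (mod 22), not 16.

(⇐) This fails: take m = 18. Then 18² = 324 ≡ 16 (mod 22), yet 18 ≡ 7 (mod 11), not 4.

Both directions fail.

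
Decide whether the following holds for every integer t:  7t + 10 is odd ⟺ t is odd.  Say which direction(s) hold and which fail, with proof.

Both directions hold; the statement is true.

Forward direction. Suppose 7t + 10 is odd. Since 7 is odd, 7t and t have the same parity, so 7t + 10 ≡ t + 10 (mod 2). As 10 is even, 7t + 10 is odd exactly when t is odd. Thus t is odd.

Converse. Suppose t is odd; write t = 2j + 1. Then 7t + 10 = 7·(2j + 1) + 10 = 2·7j + 17, which is odd.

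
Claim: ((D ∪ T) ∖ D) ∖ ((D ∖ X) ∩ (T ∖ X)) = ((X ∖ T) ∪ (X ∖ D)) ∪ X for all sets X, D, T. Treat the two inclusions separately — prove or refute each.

Both inclusions fail.

Forward inclusion. This inclusion fails. Take X = ∅, D = ∅, T = {1}; then 1 ∈ ((D ∪ T) ∖ D) ∖ ((D ∖ X) ∩ (T ∖ X)) but 1 ∉ ((X ∖ T) ∪ (X ∖ D)) ∪ X.

Reverse inclusion. This inclusion fails. Take X = {1}, D = ∅, T = ∅; then 1 ∈ ((X ∖ T) ∪ (X ∖ D)) ∪ X but 1 ∉ ((D ∪ T) ∖ D) ∖ ((D ∖ X) ∩ (T ∖ X)).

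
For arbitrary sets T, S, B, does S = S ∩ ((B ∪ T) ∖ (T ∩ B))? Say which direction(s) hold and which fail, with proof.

The sets are not equal: only the reverse inclusion holds.

(⟹) This inclusion fails. Take T = ∅, S = {1}, B = ∅; then 1 ∈ S but 1 ∉ S ∩ ((B ∪ T) ∖ (T ∩ B)).

(⟸) Let x ∈ S ∩ ((B ∪ T) ∖ (T ∩ B)). Then either x ∈ T ∩ S and x ∉ B; or x ∈ S ∩ B and x ∉ T. In each case x ∈ S, so S ∩ ((B ∪ T) ∖ (T ∩ B)) ⊆ S.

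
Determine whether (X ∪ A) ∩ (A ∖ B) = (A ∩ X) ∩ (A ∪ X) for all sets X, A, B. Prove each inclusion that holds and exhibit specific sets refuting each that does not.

Neither inclusion holds.

(⟹) This inclusion fails. Take X = ∅, A = {1}, B = ∅; then 1 ∈ (X ∪ A) ∩ (A ∖ B) but 1 ∉ (A ∩ X) ∩ (A ∪ X).

(⟸) This inclusion fails. Take X = {1}, A = {1}, B = {1}; then 1 ∈ (A ∩ X) ∩ (A ∪ X) but 1 ∉ (X ∪ A) ∩ (A ∖ B).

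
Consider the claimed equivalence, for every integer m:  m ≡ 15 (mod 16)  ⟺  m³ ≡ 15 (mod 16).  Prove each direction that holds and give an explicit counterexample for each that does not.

The biconditional holds.

[⇒] Suppose m ≡ 15 (mod 16). Write m = 16j + 15. Then (16j + 15)³ = 4096j³ + 11520j² + 10800j + 3375 = 16(256j³ + 720j² + 675j + 210) + 15, so m³ ≡ 15 (mod 16).

[⇐] Conversely, suppose m³ ≡ 15 (mod 16). The only residue r in {0, …, 15} with r³ ≡ 15 (mod 16) is r = 15, so m ≡ 15 (mod 16).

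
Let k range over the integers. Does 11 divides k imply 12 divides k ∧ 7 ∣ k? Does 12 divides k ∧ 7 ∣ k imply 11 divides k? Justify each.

(⇒) This fails: take k = 11. Certainly 11 ∣ 11, but 12 ∤ 11.

(⇐) This fails: take k = 84. Both 12 ∣ 84 and 7 ∣ 84, yet 84 is not a multiple of 11 (since 84 = 7·11 + 7), so 11 ∤ 84.

Both directions fail.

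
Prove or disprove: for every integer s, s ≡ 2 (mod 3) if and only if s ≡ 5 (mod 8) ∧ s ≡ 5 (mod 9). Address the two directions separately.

Only the converse holds.

(⇒) This fails: s = 2 gives 2 ≡ 2 (mod 3) but 2 ≡ 2 (mod 8), so the conjunction on the right does not hold.

(⇐) Conversely, if s ≡ 5 (mod 8) and s ≡ 5 (mod 9), then by the Chinese remainder theorem s ≡ 5 (mod 72). Since 5 ≡ 2 (mod 3) and 3 ∣ 72, we get s ≡ 2 (mod 3).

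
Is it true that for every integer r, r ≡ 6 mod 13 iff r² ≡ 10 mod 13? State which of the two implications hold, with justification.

[⇒] Suppose r ≡ 6 mod 13. Write r = 13j + 6. Then (13j + 6)² = 169j² + 156j + 36 = 13(13j² + 12j + 2) + 10, so r² ≡ 10 (mod 13).

[⇐] This fails: take r = 7. Then 7² = 49 ≡ 10 (mod 13), yet 7 ≡ 7 (mod 13), not 6.

Not equivalent: only (⇒) holds.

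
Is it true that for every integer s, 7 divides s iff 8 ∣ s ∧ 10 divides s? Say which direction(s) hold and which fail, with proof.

Both directions fail.

[⇒] This fails: take s = 7. Certainly 7 ∣ 7, but 8 ∤ 7.

[⇐] This fails: take s = 40. Both 8 ∣ 40 and 10 ∣ 40, yet 40 is not a multiple of 7 (since 40 = 5·7 + 5), so 7 ∤ 40.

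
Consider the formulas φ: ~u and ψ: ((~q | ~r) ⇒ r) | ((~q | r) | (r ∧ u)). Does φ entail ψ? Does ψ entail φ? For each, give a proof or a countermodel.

Neither implication holds.

[⇒] This fails. Under u = F, q = T, r = F, the left side is true but the right side is false.

[⇐] This fails. Under u = T, q = F, r = F, the left side is false but the right side is true.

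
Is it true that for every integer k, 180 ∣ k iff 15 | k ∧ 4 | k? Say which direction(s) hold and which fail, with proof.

Converse. This fails: take k = 60. Both 15 ∣ 60 and 4 ∣ 60, yet 60 is not a multiple of 180 (since 60 = 0·180 + 60), so 180 ∤ 60.

Forward direction. If 180 ∣ k, write k = 180q. Since 180 = 12·15, k = 15·(12q), so 15 ∣ k; and since 180 = 45·4, k = 4·(45q), so 4 ∣ k.

Only the forward direction holds.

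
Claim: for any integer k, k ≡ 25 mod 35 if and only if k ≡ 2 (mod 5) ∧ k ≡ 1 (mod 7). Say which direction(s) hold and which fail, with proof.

Neither implication holds.

(→) This fails: k = 25 gives 25 ≡ 25 (mod 35) but 25 ≡ 0 (mod 5), so the conjunction on the right does not hold.

(←) This fails: k = 22 satisfies both congruences on the right (22 ≡ 2 mod 5 and 22 ≡ 1 mod 7) yet 22 ≡ 22 (mod 35), not 25.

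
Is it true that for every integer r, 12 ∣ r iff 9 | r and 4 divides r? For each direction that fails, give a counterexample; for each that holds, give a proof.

Only the converse holds.

(→) This fails: take r = 12. Certainly 12 ∣ 12, but 9 ∤ 12.

(←) Suppose 9 ∣ r and 4 ∣ r. Any common multiple of 9 and 4 is a multiple of their lcm; here gcd(9, 4) = 1, so lcm(9, 4) = 9·4 = 36, so 36 ∣ r. Since 12 ∣ 36, it follows that 12 ∣ r.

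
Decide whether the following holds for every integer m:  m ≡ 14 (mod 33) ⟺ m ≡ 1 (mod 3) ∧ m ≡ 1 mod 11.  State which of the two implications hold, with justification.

Both directions fail.

(→) This fails: m = 14 gives 14 ≡ 14 (mod 33) but 14 ≡ 2 (mod 3), so the conjunction on the right does not hold.

(←) This fails: m = 1 satisfies both congruences on the right (1 ≡ 1 mod 3 and 1 ≡ 1 mod 11) yet 1 ≡ 1 (mod 33), not 14.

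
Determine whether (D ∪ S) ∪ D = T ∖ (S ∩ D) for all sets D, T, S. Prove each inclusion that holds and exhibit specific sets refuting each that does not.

(⊆) This inclusion fails. Take D = {1}, T = ∅, S = ∅; then 1 ∈ (D ∪ S) ∪ D but 1 ∉ T ∖ (S ∩ D).

(⊇) This inclusion fails. Take D = ∅, T = {1}, S = ∅; then 1 ∈ T ∖ (S ∩ D) but 1 ∉ (D ∪ S) ∪ D.

Neither inclusion holds.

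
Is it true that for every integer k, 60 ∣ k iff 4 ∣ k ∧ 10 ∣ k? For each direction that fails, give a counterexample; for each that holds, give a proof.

(→) If 60 ∣ k, write k = 60q. Since 60 = 15·4, k = 4·(15q), so 4 ∣ k; and since 60 = 6·10, k = 10·(6q), so 10 ∣ k.

(←) This fails: take k = 20. Both 4 ∣ 20 and 10 ∣ 20, yet 20 is not a multiple of 60 (since 20 = 0·60 + 20), so 60 ∤ 20.

Only the forward implication holds.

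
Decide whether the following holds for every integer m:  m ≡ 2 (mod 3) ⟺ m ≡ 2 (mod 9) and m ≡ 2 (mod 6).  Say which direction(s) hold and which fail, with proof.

The forward direction fails; the converse holds.

[⇒] This fails: m = 5 gives 5 ≡ 2 (mod 3) but 5 ≡ 5 (mod 9), so the conjunction on the right does not hold.

[⇐] Conversely, if m ≡ 2 (mod 9) and m ≡ 2 (mod 6), then by the Chinese remainder theorem m ≡ 2 (mod 18). Since 2 ≡ 2 (mod 3) and 3 ∣ 18, we get m ≡ 2 (mod 3).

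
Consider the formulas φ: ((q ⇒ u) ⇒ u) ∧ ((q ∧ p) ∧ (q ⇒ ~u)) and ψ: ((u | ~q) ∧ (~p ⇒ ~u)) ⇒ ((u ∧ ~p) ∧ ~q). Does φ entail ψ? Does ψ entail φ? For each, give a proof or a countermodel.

(→) Assume the antecedent. If u is true, the antecedent cannot hold. If u is false, the antecedent forces (u = F, p = T, q = T), and the consequent holds there. Either way the consequent holds.

(←) This fails. Under u = T, p = F, q = F, the left side is false but the right side is true.

Not equivalent: only (⇒) holds.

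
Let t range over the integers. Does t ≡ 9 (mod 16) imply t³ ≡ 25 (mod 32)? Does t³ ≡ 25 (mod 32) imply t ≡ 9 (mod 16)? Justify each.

(⇒) fails; (⇐) holds.

Forward direction. This fails: take t = 25. Then 25 ≡ 9 (mod 16), but 25³ = 15625 ≡ 9 (mod 32), not 25.

Converse. The residues r modulo 32 with r³ ≡ 25 (mod 32) are exactly {9}, and each is ≡ 9 (mod 16).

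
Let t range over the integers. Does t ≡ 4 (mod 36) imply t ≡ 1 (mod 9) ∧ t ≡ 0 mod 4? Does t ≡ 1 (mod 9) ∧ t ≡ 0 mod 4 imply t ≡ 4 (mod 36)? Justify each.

[⇒] This fails: t = 4 gives 4 ≡ 4 (mod 36) but 4 ≡ 4 (mod 9), so the conjunction on the right does not hold.

[⇐] This fails: t = 28 satisfies both congruences on the right (28 ≡ 1 mod 9 and 28 ≡ 0 mod 4) yet 28 ≡ 28 (mod 36), not 4.

(⇒) fails and (⇐) fails.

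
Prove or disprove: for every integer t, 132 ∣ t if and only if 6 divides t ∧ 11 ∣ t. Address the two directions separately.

(⟹) If 132 ∣ t, write t = 132q. Since 132 = 22·6, t = 6·(22q), so 6 ∣ t; and since 132 = 12·11, t = 11·(12q), so 11 ∣ t.

(⟸) This fails: take t = 66. Both 6 ∣ 66 and 11 ∣ 66, yet 66 is not a multiple of 132 (since 66 = 0·132 + 66), so 132 ∤ 66.

Not equivalent: only (⇒) holds.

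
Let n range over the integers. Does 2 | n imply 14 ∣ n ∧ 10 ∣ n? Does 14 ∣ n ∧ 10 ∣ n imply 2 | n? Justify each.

(⇒) fails; (⇐) holds.

[⇒] This fails: take n = 2. Certainly 2 ∣ 2, but 14 ∤ 2.

[⇐] Suppose 14 ∣ n and 10 ∣ n. Any common multiple of 14 and 10 is a multiple of their lcm; here lcm(14, 10) = 14·10/gcd(14, 10) = 140/2 = 70, so 70 ∣ n. Since 2 ∣ 70, it follows that 2 ∣ n.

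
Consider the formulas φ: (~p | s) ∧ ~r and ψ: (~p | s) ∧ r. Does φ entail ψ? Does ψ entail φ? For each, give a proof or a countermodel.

(⇒) This fails. Under p = F, r = F, s = F, the left side is true but the right side is false.

(⇐) This fails. Under p = F, r = T, s = F, the left side is false but the right side is true.

(⇒) fails and (⇐) fails.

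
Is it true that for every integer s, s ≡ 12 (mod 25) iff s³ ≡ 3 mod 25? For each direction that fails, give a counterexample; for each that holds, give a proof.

(→) Suppose s ≡ 12 (mod 25). Write s = 25j + 12. Then (25j + 12)³ = 15625j³ + 22500j² + 10800j + 1728 = 25(625j³ + 900j² + 432j + 69) + 3, so s³ ≡ 3 (mod 25).

(←) Conversely, suppose s³ ≡ 3 (mod 25). The only residue r in {0, …, 24} with r³ ≡ 3 (mod 25) is r = 12, so s ≡ 12 (mod 25).

Both directions hold.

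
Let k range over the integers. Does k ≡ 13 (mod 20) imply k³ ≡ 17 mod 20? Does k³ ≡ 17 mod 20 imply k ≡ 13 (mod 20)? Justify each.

Forward direction. Suppose k ≡ 13 (mod 20). Write k = 20j + 13. Then (20j + 13)³ = 8000j³ + 15600j² + 10140j + 2197 = 20(400j³ + 780j² + 507j + 109) + 17, so k³ ≡ 17 (mod 20).

Converse. Suppose k³ ≡ 17 (mod 20). The only residue r in {0, …, 19} with r³ ≡ 17 (mod 20) is r = 13, so k ≡ 13 (mod 20).

The biconditional holds.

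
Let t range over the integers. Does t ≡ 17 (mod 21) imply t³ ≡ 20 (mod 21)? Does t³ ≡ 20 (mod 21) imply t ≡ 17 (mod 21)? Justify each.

(⟹) Suppose t ≡ 17 (mod 21). Write t = 21j + 17. Then (21j + 17)³ = 9261j³ + 22491j² + 18207j + 4913 = 21(441j³ + 1071j² + 867j + 233) + 20, so t³ ≡ 20 (mod 21).

(⟸) This fails: take t = 5. Then 5³ = 125 ≡ 20 (mod 21), yet 5 ≡ 5 (mod 21), not 17.

The forward direction holds; the converse fails.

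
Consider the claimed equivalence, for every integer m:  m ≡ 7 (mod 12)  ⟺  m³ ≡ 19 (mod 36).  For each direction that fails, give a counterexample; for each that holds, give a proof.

(⇐) The residues r modulo 36 with r³ ≡ 19 (mod 36) are exactly {7, 19, 31}, and each is ≡ 7 (mod 12).

(⇒) Suppose m ≡ 7 (mod 12). Working modulo 36, m ∈ {7, 19, 31}; for each such r, r³ ≡ 19 (mod 36).

The biconditional holds.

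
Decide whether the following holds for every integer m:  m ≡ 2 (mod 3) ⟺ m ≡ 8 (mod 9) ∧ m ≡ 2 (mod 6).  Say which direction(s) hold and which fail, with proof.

Converse. If m ≡ 8 (mod 9) and m ≡ 2 (mod 6), then by the Chinese remainder theorem m ≡ 8 (mod 18). Since 8 ≡ 2 (mod 3) and 3 ∣ 18, we get m ≡ 2 (mod 3).

Forward direction. This fails: m = 2 gives 2 ≡ 2 (mod 3) but 2 ≡ 2 (mod 9), so the conjunction on the right does not hold.

Only the reverse direction holds.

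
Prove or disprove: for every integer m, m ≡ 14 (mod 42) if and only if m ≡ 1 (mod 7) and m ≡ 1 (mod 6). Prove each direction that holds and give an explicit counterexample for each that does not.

(⇒) This fails: m = 14 gives 14 ≡ 14 (mod 42) but 14 ≡ 0 (mod 7), so the conjunction on the right does not hold.

(⇐) This fails: m = 1 satisfies both congruences on the right (1 ≡ 1 mod 7 and 1 ≡ 1 mod 6) yet 1 ≡ 1 (mod 42), not 14.

Neither direction holds.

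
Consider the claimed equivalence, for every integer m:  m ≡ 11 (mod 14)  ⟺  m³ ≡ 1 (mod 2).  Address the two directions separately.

Not equivalent: only (⇒) holds.

Forward direction. Suppose m ≡ 11 (mod 14). Then m³ ≡ 11³ = 1331 (mod 14), and since 2 ∣ 14, also m³ ≡ 1 (mod 2).

Converse. This fails: take m = 1. Then 1³ = 1 ≡ 1 (mod 2), yet 1 ≡ 1 (mod 14), not 11.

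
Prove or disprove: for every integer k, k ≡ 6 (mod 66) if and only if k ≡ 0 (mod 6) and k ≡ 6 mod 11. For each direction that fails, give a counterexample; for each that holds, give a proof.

The biconditional holds.

(←) If k ≡ 0 (mod 6) and k ≡ 6 (mod 11), then by the Chinese remainder theorem k ≡ 6 (mod 66). This is exactly k ≡ 6 (mod 66).

(→) Suppose k ≡ 6 (mod 66); write k = 66j + 6. Since 6 ∣ 66, reducing mod 6 gives k ≡ 6 ≡ 0 (mod 6); since 11 ∣ 66, reducing mod 11 gives k ≡ 6 (mod 11).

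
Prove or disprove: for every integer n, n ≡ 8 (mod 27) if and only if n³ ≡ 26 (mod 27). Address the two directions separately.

Forward direction. Suppose n ≡ 8 (mod 27). Write n = 27j + 8. Then (27j + 8)³ = 19683j³ + 17496j² + 5184j + 512 = 27(729j³ + 648j² + 192j + 18) + 26, so n³ ≡ 26 (mod 27).

Converse. This fails: take n = 17. Then 17³ = 4913 ≡ 26 (mod 27), yet 17 ≡ 17 (mod 27), not 8.

Only the forward direction holds.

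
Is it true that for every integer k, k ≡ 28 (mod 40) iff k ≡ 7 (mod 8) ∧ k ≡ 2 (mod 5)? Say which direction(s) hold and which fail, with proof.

Neither direction holds.

(⟹) This fails: k = 28 gives 28 ≡ 28 (mod 40) but 28 ≡ 4 (mod 8), so the conjunction on the right does not hold.

(⟸) This fails: k = 7 satisfies both congruences on the right (7 ≡ 7 mod 8 and 7 ≡ 2 mod 5) yet 7 ≡ 7 (mod 40), not 28.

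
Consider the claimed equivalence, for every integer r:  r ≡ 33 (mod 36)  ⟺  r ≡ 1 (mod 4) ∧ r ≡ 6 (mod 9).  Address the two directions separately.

(⟹) Suppose r ≡ 33 (mod 36); write r = 36j + 33. Since 4 ∣ 36, reducing mod 4 gives r ≡ 33 ≡ 1 (mod 4); since 9 ∣ 36, reducing mod 9 gives r ≡ 33 ≡ 6 (mod 9).

(⟸) Conversely, if r ≡ 1 (mod 4) and r ≡ 6 (mod 9), then by the Chinese remainder theorem r ≡ 33 (mod 36). This is exactly r ≡ 33 (mod 36).

Both directions hold.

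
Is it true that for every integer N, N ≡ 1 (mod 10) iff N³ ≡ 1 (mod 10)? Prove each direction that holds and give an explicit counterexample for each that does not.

[⇐] Suppose N³ ≡ 1 (mod 10). The only residue r in {0, …, 9} with r³ ≡ 1 (mod 10) is r = 1, so N ≡ 1 (mod 10).

[⇒] Suppose N ≡ 1 (mod 10). Write N = 10j + 1. Then (10j + 1)³ = 1000j³ + 300j² + 30j + 1 = 10(100j³ + 30j² + 3j) + 1, so N³ ≡ 1 (mod 10).

The biconditional holds.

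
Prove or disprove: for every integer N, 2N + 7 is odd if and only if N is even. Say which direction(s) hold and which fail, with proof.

Only the converse holds.

(⟹) This fails: take N = 3. Then 2N + 7 = 13, which is odd, yet N = 3 is odd, not even.

(⟸) Suppose N is even. Since 2 is even, 2N is even for every N, so 2N + 7 has the same parity as 7, which is odd. Hence 2N + 7 is odd.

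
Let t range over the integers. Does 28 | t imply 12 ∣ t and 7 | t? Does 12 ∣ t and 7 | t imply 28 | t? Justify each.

Forward direction. This fails: take t = 28. Certainly 28 ∣ 28, but 12 ∤ 28.

Converse. Suppose 12 ∣ t and 7 ∣ t. Any common multiple of 12 and 7 is a multiple of their lcm; here gcd(12, 7) = 1, so lcm(12, 7) = 12·7 = 84, so 84 ∣ t. Since 28 ∣ 84, it follows that 28 ∣ t.

Only the converse holds.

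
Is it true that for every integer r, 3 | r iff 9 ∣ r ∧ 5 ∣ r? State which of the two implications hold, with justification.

[⇒] This fails: take r = 3. Certainly 3 ∣ 3, but 9 ∤ 3.

[⇐] Suppose 9 ∣ r and 5 ∣ r. Any common multiple of 9 and 5 is a multiple of their lcm; here gcd(9, 5) = 1, so lcm(9, 5) = 9·5 = 45, so 45 ∣ r. Since 3 ∣ 45, it follows that 3 ∣ r.

The forward direction fails; the converse holds.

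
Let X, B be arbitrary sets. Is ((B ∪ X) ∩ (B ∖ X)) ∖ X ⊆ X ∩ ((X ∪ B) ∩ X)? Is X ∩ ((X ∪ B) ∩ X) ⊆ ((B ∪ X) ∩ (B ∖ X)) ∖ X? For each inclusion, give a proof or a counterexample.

(⊆) This inclusion fails. Take X = ∅, B = {1}; then 1 ∈ ((B ∪ X) ∩ (B ∖ X)) ∖ X but 1 ∉ X ∩ ((X ∪ B) ∩ X).

(⊇) This inclusion fails. Take X = {1}, B = ∅; then 1 ∈ X ∩ ((X ∪ B) ∩ X) but 1 ∉ ((B ∪ X) ∩ (B ∖ X)) ∖ X.

Neither inclusion holds.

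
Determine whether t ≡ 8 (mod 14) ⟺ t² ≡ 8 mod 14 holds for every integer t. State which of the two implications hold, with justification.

Forward direction. Suppose t ≡ 8 (mod 14). Write t = 14j + 8. Then (14j + 8)² = 196j² + 224j + 64 = 14(14j² + 16j + 4) + 8, so t² ≡ 8 (mod 14).

Converse. This fails: take t = 6. Then 6² = 36 ≡ 8 (mod 14), yet 6 ≡ 6 (mod 14), not 8.

Only the forward implication holds.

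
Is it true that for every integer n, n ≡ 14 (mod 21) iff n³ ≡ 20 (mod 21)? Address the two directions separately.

(⟹) This fails: take n = 14. Then 14 ≡ 14 (mod 21), but 14³ = 2744 ≡ 14 (mod 21), not 20.

(⟸) This fails: take n = 5. Then 5³ = 125 ≡ 20 (mod 21), yet 5 ≡ 5 (mod 21), not 14.

Neither direction holds.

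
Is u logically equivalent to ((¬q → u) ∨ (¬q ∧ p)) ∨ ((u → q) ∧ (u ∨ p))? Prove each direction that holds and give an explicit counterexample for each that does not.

(⟹) Assume the antecedent. If u is true, the consequent reduces to true regardless of the other variables. If u is false, the antecedent cannot hold. Either way the consequent holds.

(⟸) This fails. Under u = F, p = T, q = F, the left side is false but the right side is true.

Only the forward direction holds.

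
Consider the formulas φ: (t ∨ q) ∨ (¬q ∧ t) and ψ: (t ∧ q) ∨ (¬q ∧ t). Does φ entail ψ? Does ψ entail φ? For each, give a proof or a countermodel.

The forward direction fails; the converse holds.

(⇐) Assume the antecedent. If t is true, (t ∨ q) ∨ (¬q ∧ t) reduces to true regardless of the other variables. If t is false, the antecedent cannot hold. Either way (t ∨ q) ∨ (¬q ∧ t) holds.

(⇒) This fails. Under t = F, q = T, the left side is true but the right side is false.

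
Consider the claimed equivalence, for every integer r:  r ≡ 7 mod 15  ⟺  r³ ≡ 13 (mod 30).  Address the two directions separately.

(⇒) fails; (⇐) holds.

Forward direction. This fails: take r = 22. Then 22 ≡ 7 (mod 15), but 22³ = 10648 ≡ 28 (mod 30), not 13.

Converse. The residues r modulo 30 with r³ ≡ 13 (mod 30) are exactly {7}, and each is ≡ 7 (mod 15).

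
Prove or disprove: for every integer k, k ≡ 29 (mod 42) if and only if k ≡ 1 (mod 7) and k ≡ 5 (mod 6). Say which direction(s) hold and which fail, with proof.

(→) Suppose k ≡ 29 (mod 42); write k = 42j + 29. Since 7 ∣ 42, reducing mod 7 gives k ≡ 29 ≡ 1 (mod 7); since 6 ∣ 42, reducing mod 6 gives k ≡ 29 ≡ 5 (mod 6).

(←) Conversely, if k ≡ 1 (mod 7) and k ≡ 5 (mod 6), then by the Chinese remainder theorem k ≡ 29 (mod 42). This is exactly k ≡ 29 (mod 42).

Both directions hold; the statement is true.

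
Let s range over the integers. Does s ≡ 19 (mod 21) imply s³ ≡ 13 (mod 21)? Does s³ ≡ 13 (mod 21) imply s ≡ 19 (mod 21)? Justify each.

[⇒] Suppose s ≡ 19 (mod 21). Write s = 21j + 19. Then (21j + 19)³ = 9261j³ + 25137j² + 22743j + 6859 = 21(441j³ + 1197j² + 1083j + 326) + 13, so s³ ≡ 13 (mod 21).

[⇐] This fails: take s = 10. Then 10³ = 1000 ≡ 13 (mod 21), yet 10 ≡ 10 (mod 21), not 19.

Only the forward direction holds.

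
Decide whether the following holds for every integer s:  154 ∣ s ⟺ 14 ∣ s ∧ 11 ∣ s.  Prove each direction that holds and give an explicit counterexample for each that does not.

Equivalent; both directions hold.

(⇒) If 154 ∣ s, write s = 154q. Since 154 = 11·14, s = 14·(11q), so 14 ∣ s; and since 154 = 14·11, s = 11·(14q), so 11 ∣ s.

(⇐) Suppose 14 ∣ s and 11 ∣ s. Any common multiple of 14 and 11 is a multiple of their lcm; here gcd(14, 11) = 1, so lcm(14, 11) = 14·11 = 154, so 154 ∣ s.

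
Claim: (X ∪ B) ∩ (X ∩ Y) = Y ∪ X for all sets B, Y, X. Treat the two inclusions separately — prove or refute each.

Only the forward inclusion holds.

(⊆) Let x ∈ (X ∪ B) ∩ (X ∩ Y). Then either x ∈ Y ∩ X and x ∉ B; or x ∈ B ∩ Y ∩ X. In each case x ∈ Y ∪ X, so (X ∪ B) ∩ (X ∩ Y) ⊆ Y ∪ X.

(⊇) This inclusion fails. Take B = ∅, Y = {1}, X = ∅; then 1 ∈ Y ∪ X but 1 ∉ (X ∪ B) ∩ (X ∩ Y).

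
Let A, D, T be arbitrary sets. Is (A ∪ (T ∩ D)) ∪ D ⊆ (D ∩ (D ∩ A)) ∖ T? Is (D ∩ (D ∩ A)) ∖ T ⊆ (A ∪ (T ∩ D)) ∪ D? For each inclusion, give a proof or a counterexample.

Reverse inclusion. Let x ∈ (D ∩ (D ∩ A)) ∖ T. Then x ∈ A ∩ D and x ∉ T, from which x ∈ (A ∪ (T ∩ D)) ∪ D.

Forward inclusion. This inclusion fails. Take A = {1}, D = ∅, T = ∅; then 1 ∈ (A ∪ (T ∩ D)) ∪ D but 1 ∉ (D ∩ (D ∩ A)) ∖ T.

The sets are not equal: only the reverse inclusion holds.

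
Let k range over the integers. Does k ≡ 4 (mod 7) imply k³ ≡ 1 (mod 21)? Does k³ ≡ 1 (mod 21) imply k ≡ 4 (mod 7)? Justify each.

(→) This fails: take k = 11. Then 11 ≡ 4 (mod 7), but 11³ = 1331 ≡ 8 (mod 21), not 1.

(←) This fails: take k = 1. Then 1³ = 1 ≡ 1 (mod 21), yet 1 ≡ 1 (mod 7), not 4.

(⇒) fails and (⇐) fails.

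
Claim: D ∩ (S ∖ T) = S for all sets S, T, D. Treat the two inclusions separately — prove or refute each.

(⟹) Let x ∈ D ∩ (S ∖ T). Then x ∈ S ∩ D and x ∉ T, from which x ∈ S.

(⟸) This inclusion fails. Take S = {1}, T = ∅, D = ∅; then 1 ∈ S but 1 ∉ D ∩ (S ∖ T).

The sets are not equal: only the forward inclusion holds.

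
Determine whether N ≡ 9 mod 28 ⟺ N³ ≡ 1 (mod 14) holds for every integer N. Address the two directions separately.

Forward direction. Suppose N ≡ 9 (mod 28). Then N³ ≡ 9³ = 729 (mod 28), and since 14 ∣ 28, also N³ ≡ 1 (mod 14).

Converse. This fails: take N = 1. Then 1³ = 1 ≡ 1 (mod 14), yet 1 ≡ 1 (mod 28), not 9.

Not equivalent: only (⇒) holds.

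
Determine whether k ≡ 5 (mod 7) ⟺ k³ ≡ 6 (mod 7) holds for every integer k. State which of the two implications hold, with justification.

The forward direction holds; the converse fails.

[⇒] Suppose k ≡ 5 (mod 7). Write k = 7j + 5. Then (7j + 5)³ = 343j³ + 735j² + 525j + 125 = 7(49j³ + 105j² + 75j + 17) + 6, so k³ ≡ 6 (mod 7).

[⇐] This fails: take k = 3. Then 3³ = 27 ≡ 6 (mod 7), yet 3 ≡ 3 (mod 7), not 5.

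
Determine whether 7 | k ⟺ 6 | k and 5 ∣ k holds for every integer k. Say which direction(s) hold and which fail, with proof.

Neither direction holds.

[⇒] This fails: take k = 7. Certainly 7 ∣ 7, but 6 ∤ 7.

[⇐] This fails: take k = 30. Both 6 ∣ 30 and 5 ∣ 30, yet 30 is not a multiple of 7 (since 30 = 4·7 + 2), so 7 ∤ 30.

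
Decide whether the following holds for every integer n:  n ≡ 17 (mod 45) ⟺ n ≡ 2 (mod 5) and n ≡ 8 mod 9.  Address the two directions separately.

Forward direction. Suppose n ≡ 17 (mod 45); write n = 45j + 17. Since 5 ∣ 45, reducing mod 5 gives n ≡ 17 ≡ 2 (mod 5); since 9 ∣ 45, reducing mod 9 gives n ≡ 17 ≡ 8 (mod 9).

Converse. If n ≡ 2 (mod 5) and n ≡ 8 (mod 9), then by the Chinese remainder theorem n ≡ 17 (mod 45). This is exactly n ≡ 17 (mod 45).

Both directions hold; the statement is true.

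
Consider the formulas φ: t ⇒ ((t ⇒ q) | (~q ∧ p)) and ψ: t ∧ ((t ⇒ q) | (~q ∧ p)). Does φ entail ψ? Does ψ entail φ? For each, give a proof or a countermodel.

(⟸) Assume the antecedent. If p is true, t ⇒ ((t ⇒ q) | (~q ∧ p)) reduces to true regardless of the other variables. If p is false, the antecedent forces (p = F, q = T, t = T), and t ⇒ ((t ⇒ q) | (~q ∧ p)) holds there. Either way t ⇒ ((t ⇒ q) | (~q ∧ p)) holds.

(⟹) This fails. Under p = F, q = F, t = F, the left side is true but the right side is false.

Only the converse holds.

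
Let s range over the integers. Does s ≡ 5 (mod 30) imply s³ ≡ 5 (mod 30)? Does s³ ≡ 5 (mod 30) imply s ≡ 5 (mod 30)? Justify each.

(←) Suppose s³ ≡ 5 (mod 30). The only residue r in {0, …, 29} with r³ ≡ 5 (mod 30) is r = 5, so s ≡ 5 (mod 30).

(→) Suppose s ≡ 5 (mod 30). Write s = 30j + 5. Then (30j + 5)³ = 27000j³ + 13500j² + 2250j + 125 = 30(900j³ + 450j² + 75j + 4) + 5, so s³ ≡ 5 (mod 30).

Both directions hold; the statement is true.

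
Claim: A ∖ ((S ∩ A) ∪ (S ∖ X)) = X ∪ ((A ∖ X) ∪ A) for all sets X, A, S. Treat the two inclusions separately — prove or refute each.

(⊆) Let x ∈ A ∖ ((S ∩ A) ∪ (S ∖ X)). Then either x ∈ A and x ∉ X, S; or x ∈ X ∩ A and x ∉ S. In each case x ∈ X ∪ ((A ∖ X) ∪ A), so A ∖ ((S ∩ A) ∪ (S ∖ X)) ⊆ X ∪ ((A ∖ X) ∪ A).

(⊇) This inclusion fails. Take X = {1}, A = ∅, S = ∅; then 1 ∈ X ∪ ((A ∖ X) ∪ A) but 1 ∉ A ∖ ((S ∩ A) ∪ (S ∖ X)).

Only the forward inclusion holds.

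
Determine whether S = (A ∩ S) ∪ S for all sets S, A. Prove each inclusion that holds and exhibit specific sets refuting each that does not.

The two sets are equal.

Forward inclusion. Let x ∈ S. Then either x ∈ S and x ∉ A; or x ∈ S ∩ A. In each case x ∈ (A ∩ S) ∪ S, so S ⊆ (A ∩ S) ∪ S.

Reverse inclusion. Let x ∈ (A ∩ S) ∪ S. Then either x ∈ S and x ∉ A; or x ∈ S ∩ A. In each case x ∈ S, so (A ∩ S) ∪ S ⊆ S.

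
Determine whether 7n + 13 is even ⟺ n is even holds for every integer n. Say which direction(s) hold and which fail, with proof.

(→) This fails: n = 3 gives 7n + 13 = 34, which is even, but 3 is odd, not even.

(←) This also fails: n = 6 is even, but 7n + 13 = 55 is odd, not even.

(⇒) fails and (⇐) fails.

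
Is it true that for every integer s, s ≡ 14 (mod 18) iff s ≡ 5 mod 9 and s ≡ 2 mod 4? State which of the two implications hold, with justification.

[⇒] This fails: s = 32 gives 32 ≡ 14 (mod 18) but 32 ≡ 0 (mod 4), so the conjunction on the right does not hold.

[⇐] Conversely, if s ≡ 5 (mod 9) and s ≡ 2 (mod 4), then by the Chinese remainder theorem s ≡ 14 (mod 36). Since 14 ≡ 14 (mod 18) and 18 ∣ 36, we get s ≡ 14 (mod 18).

Only the reverse direction holds.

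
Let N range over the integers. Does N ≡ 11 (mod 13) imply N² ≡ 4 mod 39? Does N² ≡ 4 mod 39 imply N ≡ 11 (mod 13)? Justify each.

[⇒] This fails: take N = 24. Then 24 ≡ 11 (mod 13), but 24² = 576 ≡ 30 (mod 39), not 4.

[⇐] This fails: take N = 2. Then 2² = 4 ≡ 4 (mod 39), yet 2 ≡ 2 (mod 13), not 11.

Neither implication holds.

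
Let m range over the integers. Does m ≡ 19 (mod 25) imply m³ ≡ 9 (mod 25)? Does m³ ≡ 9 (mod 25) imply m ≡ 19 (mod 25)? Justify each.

(⇐) Suppose m³ ≡ 9 (mod 25). The only residue r in {0, …, 24} with r³ ≡ 9 (mod 25) is r = 19, so m ≡ 19 (mod 25).

(⇒) Suppose m ≡ 19 (mod 25). Write m = 25j + 19. Then (25j + 19)³ = 15625j³ + 35625j² + 27075j + 6859 = 25(625j³ + 1425j² + 1083j + 274) + 9, so m³ ≡ 9 (mod 25).

Equivalent; both directions hold.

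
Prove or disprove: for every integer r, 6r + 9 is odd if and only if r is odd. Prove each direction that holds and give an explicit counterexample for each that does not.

Only the converse holds.

(←) Suppose r is odd. Since 6 is even, 6r is even for every r, so 6r + 9 has the same parity as 9, which is odd. Hence 6r + 9 is odd.

(→) This fails: take r = 4. Then 6r + 9 = 33, which is odd, yet r = 4 is even, not odd.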